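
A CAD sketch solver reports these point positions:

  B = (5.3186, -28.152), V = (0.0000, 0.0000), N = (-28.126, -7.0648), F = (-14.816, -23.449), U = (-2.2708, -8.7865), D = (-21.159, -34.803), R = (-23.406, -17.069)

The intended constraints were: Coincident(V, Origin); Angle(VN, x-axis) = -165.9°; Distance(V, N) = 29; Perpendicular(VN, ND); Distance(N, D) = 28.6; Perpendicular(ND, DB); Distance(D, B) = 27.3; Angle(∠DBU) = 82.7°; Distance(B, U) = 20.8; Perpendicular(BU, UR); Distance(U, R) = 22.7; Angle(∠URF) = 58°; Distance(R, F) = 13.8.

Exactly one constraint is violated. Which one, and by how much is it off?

Distance(R, F) = 13.8 — off by 3.10.

V = (0.00, 0.00) ✓; VN at -165.9° ✓; |VN| = 29.00 ✓; ∠(VN, ND) = 90.00° ✓; |ND| = 28.60 ✓; ∠(ND, DB) = 90.00° ✓; |DB| = 27.30 ✓; ∠DBU = 82.70° ✓; |BU| = 20.80 ✓; ∠(BU, UR) = 90.00° ✓; |UR| = 22.70 ✓; ∠URF = 58.00° ✓; |RF| = 10.70 ✗.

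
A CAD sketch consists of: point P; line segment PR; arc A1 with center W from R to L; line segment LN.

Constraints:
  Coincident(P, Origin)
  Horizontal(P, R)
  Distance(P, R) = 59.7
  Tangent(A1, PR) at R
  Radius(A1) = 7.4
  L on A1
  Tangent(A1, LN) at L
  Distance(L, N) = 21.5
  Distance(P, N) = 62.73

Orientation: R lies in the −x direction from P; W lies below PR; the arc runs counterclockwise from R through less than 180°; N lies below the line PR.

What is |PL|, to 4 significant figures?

67.02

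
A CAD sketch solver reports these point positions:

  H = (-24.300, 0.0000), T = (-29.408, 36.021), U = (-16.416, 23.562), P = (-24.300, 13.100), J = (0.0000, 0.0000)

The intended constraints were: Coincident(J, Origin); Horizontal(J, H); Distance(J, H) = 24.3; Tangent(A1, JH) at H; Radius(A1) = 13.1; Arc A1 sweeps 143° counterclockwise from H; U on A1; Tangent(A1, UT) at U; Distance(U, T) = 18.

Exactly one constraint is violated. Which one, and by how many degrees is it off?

Tangent(A1, UT) at U — off by 6.80°.

J = (0.00, 0.00) ✓; J.y = 0.00, H.y = 0.00 ✓; |JH| = 24.30 ✓; ∠(PH, HJ) = 90.00° ✓; |PH| = 13.10 ✓; bearing(P→U) − bearing(P→H) = 143.0° ✓; |PU| = 13.10 ✓; ∠(PU, UT) = 96.80° ✗; |UT| = 18.00 ✓.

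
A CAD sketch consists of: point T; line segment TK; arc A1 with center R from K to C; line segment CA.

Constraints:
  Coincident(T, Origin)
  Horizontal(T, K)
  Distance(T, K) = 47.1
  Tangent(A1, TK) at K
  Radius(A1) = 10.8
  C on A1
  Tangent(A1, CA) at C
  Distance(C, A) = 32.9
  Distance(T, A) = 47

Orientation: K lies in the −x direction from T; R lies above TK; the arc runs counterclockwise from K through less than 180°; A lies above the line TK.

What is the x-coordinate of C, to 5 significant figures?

-36.833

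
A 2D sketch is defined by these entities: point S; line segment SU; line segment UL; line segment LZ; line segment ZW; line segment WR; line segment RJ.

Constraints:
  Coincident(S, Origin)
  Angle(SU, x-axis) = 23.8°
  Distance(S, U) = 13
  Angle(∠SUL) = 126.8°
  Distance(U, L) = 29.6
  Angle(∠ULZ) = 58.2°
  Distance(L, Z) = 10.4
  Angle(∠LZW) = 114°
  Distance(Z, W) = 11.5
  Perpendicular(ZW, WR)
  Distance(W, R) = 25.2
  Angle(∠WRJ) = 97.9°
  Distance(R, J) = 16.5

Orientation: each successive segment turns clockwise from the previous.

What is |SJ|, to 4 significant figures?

49.25

The perpendicularity gives WR at right angles to ZW, so WR runs at 52.80°; with |WR| = 25.2, R = (34.64, 12.73). ∠WRJ = 97.9° gives RJ at -29.30° from the x-axis; with |RJ| = 16.5, J = (49.03, 4.656). Then |SJ| = |J − S| = 49.25.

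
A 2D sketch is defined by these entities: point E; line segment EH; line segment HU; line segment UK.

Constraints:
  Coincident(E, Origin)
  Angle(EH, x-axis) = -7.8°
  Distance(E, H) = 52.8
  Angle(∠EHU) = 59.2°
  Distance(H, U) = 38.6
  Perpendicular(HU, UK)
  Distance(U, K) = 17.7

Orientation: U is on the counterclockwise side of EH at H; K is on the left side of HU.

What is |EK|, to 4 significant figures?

29.97

E is at the origin; EH runs at -7.8° with length 52.8, so H = 52.8·(cos -7.8°, sin -7.8°) = (52.31, -7.166). ∠EHU = 59.2°, so HU runs at -7.8° + (180° − 59.2°) = 113.0° from the x-axis; with |HU| = 38.6, U = H + 38.6·(cos 113.0°, sin 113.0°) = (37.23, 28.37). The perpendicularity gives UK at right angles to HU; with |UK| = 17.7 on the left of HU, K = U + 17.7·(-0.9205, -0.3907) = (20.94, 21.45). Then |EK| = |K − E| = 29.97.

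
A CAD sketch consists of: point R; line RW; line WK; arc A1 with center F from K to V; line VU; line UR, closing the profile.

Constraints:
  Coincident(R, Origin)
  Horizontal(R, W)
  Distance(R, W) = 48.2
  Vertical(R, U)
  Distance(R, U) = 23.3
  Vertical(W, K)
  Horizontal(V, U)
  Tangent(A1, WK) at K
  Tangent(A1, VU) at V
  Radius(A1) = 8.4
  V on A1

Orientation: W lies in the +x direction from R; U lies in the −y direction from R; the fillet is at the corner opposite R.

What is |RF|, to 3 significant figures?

42.5

R is at the origin; R and W share the same y with |RW| = 48.2 and W on the +x side, so W = (48.2, 0.00). RU is vertical with |RU| = 23.3 and U on the −y side, so U = (0.00, -23.3). The virtual corner opposite R is at (48.2, -23.3). Since A1 is tangent to WK there, FK ⟂ WK and the tangent condition forces FV to be normal to VU, with radius 8.4, so the center F sits 8.4 in from both sides at F = (39.8, -14.9). Then |RF| = |F − R| = 42.5.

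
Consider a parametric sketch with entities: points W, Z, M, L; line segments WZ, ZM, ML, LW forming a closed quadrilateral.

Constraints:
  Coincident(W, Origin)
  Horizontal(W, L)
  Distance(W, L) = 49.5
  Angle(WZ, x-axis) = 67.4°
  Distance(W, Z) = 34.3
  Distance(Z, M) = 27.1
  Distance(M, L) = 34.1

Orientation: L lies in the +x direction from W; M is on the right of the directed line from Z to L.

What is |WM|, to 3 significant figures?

16.4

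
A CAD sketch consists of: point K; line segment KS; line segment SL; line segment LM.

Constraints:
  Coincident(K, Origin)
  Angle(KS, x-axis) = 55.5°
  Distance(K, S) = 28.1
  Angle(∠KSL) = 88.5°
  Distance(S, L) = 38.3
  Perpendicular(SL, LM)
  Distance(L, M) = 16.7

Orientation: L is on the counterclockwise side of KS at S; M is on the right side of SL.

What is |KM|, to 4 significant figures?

58.46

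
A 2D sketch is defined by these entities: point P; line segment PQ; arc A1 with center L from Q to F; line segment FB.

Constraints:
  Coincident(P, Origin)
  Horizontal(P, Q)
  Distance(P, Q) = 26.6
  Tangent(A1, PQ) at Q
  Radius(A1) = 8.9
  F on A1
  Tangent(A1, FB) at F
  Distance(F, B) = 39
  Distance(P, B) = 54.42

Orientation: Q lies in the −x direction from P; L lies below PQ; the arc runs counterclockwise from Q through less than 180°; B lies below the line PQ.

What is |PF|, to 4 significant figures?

36.95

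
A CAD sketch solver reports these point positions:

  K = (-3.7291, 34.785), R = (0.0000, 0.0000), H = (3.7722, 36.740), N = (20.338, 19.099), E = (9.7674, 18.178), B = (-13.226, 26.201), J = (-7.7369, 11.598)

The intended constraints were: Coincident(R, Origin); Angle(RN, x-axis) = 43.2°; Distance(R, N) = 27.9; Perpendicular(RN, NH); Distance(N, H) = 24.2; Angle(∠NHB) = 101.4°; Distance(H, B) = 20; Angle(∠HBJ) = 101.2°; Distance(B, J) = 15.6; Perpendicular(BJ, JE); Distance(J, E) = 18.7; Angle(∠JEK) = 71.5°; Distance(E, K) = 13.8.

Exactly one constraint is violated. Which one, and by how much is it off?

Distance(E, K) = 13.8 — off by 7.60.

R = (0.00, 0.00) ✓; RN at 43.20° ✓; |RN| = 27.90 ✓; ∠(RN, NH) = 90.00° ✓; |NH| = 24.20 ✓; ∠NHB = 101.4° ✓; |HB| = 20.00 ✓; ∠HBJ = 101.2° ✓; |BJ| = 15.60 ✓; ∠(BJ, JE) = 90.00° ✓; |JE| = 18.70 ✓; ∠JEK = 71.50° ✓; |EK| = 21.40 ✗.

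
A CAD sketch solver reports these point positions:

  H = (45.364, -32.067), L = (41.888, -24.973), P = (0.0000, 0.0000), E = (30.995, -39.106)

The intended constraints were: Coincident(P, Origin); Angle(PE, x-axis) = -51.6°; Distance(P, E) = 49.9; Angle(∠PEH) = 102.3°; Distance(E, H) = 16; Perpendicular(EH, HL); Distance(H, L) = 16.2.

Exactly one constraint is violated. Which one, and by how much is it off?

Distance(H, L) = 16.2 — off by 8.30.

P = (0.00, 0.00) ✓; PE at -51.60° ✓; |PE| = 49.90 ✓; ∠PEH = 102.3° ✓; |EH| = 16.00 ✓; ∠(EH, HL) = 90.01° ✓; |HL| = 7.900 ✗.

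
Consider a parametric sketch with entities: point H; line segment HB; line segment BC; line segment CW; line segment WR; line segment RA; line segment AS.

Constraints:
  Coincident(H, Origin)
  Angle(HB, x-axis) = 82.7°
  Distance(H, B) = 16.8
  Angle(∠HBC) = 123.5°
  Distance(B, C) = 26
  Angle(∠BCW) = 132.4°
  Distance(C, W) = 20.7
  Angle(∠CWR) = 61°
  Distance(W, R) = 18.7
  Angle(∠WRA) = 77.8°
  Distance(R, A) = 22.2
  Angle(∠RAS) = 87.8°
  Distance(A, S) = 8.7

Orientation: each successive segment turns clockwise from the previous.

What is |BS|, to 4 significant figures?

30.10

∠WRA = 77.8° gives RA at 117.4° from the x-axis; with |RA| = 22.2, A = (20.11, 28.38). ∠RAS = 87.8° gives AS at 25.20° from the x-axis; with |AS| = 8.7, S = (27.98, 32.08). Then |BS| = |S − B| = 30.10.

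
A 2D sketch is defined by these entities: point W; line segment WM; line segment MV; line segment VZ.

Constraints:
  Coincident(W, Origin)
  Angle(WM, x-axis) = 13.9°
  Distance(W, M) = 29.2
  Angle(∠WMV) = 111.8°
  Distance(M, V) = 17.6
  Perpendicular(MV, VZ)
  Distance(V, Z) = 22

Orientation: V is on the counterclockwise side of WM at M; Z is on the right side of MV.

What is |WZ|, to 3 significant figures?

56.8

W is at the origin; WM runs at 13.9° with length 29.2, so M = 29.2·(cos 13.9°, sin 13.9°) = (28.3, 7.01). ∠WMV = 111.8°, so MV runs at 13.9° + (180° − 111.8°) = 82.1° from the x-axis; with |MV| = 17.6, V = M + 17.6·(cos 82.1°, sin 82.1°) = (30.8, 24.4). MV is perpendicular to VZ; with |VZ| = 22.0 on the right of MV, Z = V + 22.0·(0.991, -0.137) = (52.6, 21.4). Then |WZ| = |Z − W| = 56.8.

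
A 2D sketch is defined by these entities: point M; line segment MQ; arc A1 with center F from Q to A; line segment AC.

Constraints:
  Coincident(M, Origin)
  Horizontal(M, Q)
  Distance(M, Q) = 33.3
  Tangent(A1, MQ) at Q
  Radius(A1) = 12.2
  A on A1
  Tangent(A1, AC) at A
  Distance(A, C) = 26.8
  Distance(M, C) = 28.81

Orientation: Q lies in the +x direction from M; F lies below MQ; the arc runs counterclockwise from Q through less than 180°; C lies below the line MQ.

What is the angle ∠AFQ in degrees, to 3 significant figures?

56.0°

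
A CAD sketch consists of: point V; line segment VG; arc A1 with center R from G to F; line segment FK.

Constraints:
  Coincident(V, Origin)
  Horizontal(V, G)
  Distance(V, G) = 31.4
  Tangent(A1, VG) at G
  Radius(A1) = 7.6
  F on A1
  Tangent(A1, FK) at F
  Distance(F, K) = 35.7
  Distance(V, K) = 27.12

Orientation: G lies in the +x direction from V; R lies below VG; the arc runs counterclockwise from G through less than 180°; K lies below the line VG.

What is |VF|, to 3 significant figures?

26.2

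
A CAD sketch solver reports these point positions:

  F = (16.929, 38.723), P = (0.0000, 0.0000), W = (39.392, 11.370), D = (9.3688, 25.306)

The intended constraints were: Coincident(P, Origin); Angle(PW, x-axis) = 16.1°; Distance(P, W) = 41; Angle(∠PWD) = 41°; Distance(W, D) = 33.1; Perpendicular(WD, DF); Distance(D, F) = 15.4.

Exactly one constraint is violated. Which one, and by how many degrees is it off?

Perpendicular(WD, DF) — off by 4.50°.

P = (0.00, 0.00) ✓; PW at 16.10° ✓; |PW| = 41.00 ✓; ∠PWD = 41.00° ✓; |WD| = 33.10 ✓; ∠(WD, DF) = 94.50° ✗; |DF| = 15.40 ✓.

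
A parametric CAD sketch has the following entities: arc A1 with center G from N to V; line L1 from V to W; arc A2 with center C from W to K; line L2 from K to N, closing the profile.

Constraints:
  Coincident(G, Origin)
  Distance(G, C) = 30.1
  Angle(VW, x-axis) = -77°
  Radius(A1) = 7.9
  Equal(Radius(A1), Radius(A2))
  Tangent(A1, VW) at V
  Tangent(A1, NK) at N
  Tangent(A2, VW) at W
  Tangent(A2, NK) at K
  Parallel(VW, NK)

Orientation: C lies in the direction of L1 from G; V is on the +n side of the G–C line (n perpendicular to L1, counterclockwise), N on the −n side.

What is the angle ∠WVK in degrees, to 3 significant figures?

27.7°

Tangency of A1 to both parallel lines with radius 7.9 puts V and N at G ± 7.9·n: V = (7.70, 1.78), N = (-7.70, -1.78). Equal radii place W and K the same way about C: W = C + 7.9·n = (14.5, -27.6), K = C − 7.9·n = (-0.926, -31.1). Then cos ∠WVK = VW·VK / (|VW||VK|), giving 27.7°.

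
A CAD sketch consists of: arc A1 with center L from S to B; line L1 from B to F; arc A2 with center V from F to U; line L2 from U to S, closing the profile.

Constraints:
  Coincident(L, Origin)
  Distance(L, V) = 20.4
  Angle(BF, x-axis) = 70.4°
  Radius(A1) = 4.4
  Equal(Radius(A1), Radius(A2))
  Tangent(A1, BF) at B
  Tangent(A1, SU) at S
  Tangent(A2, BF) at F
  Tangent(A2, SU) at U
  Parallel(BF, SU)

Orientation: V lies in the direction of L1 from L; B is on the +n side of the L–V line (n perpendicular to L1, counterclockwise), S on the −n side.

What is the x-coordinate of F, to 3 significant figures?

2.70

The slot axis is L1's direction at 70.4°, so u = (cos 70.4°, sin 70.4°) = (0.335, 0.942) and n = (−sin 70.4°, cos 70.4°) = (-0.942, 0.335). L is at the origin and V lies 20.4 along u from L, so V = 20.4·u = (6.84, 19.2). Tangency of A1 to both parallel lines with radius 4.4 puts B and S at L ± 4.4·n: B = (-4.15, 1.48), S = (4.15, -1.48). Equal radii place F and U the same way about V: F = V + 4.4·n = (2.70, 20.7), U = V − 4.4·n = (11.0, 17.7). So F.x = 2.70.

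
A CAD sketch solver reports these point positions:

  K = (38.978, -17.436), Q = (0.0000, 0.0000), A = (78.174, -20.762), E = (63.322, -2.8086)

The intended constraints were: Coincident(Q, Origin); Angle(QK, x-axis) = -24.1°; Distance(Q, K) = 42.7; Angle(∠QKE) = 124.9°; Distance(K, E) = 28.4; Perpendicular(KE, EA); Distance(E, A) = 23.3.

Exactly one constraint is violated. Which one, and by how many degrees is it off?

Perpendicular(KE, EA) — off by 8.60°.

Q = (0.00, 0.00) ✓; QK at -24.10° ✓; |QK| = 42.70 ✓; ∠QKE = 124.9° ✓; |KE| = 28.40 ✓; ∠(KE, EA) = 81.40° ✗; |EA| = 23.30 ✓.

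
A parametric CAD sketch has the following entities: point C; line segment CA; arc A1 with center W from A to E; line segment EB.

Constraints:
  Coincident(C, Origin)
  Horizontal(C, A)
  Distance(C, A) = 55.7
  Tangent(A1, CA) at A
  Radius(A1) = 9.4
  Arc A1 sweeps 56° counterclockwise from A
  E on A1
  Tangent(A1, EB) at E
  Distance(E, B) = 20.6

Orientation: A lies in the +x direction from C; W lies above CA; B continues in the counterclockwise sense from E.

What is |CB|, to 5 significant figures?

77.956

On A1, A sits at bearing -90° from W; a 56° counterclockwise sweep puts E at bearing -34°, so E = W + 9.4·(cos -34°, sin -34°) = (63.493, 4.1436). Since A1 is tangent to EB there, WE ⟂ EB, so EB runs along (−sin -34°, cos -34°); with |EB| = 20.6, B = (75.012, 21.222). Then |CB| = |B − C| = 77.956.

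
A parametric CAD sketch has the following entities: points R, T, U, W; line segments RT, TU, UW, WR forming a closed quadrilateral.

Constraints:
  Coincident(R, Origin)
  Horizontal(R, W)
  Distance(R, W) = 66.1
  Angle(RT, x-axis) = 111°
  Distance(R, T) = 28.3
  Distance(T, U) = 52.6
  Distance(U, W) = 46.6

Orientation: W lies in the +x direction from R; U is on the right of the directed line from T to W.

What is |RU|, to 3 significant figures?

26.8

R is at the origin; RW is horizontal with |RW| = 66.1 and W in +x, so W = (66.1, 0). RT runs at 111.0° with |RT| = 28.3, so T = (-10.1, 26.4). U is determined by |TU| = 52.6 and |UW| = 46.6 together: it lies at the intersection of circle(T, 52.6) and circle(W, 46.6). With |TW| = 80.7, the foot of the radical line on TW is 44.0 from T and the perpendicular offset is √(52.6² − 44.0²) = 28.8. Taking the right-of-TW solution: U = (22.0, -15.2).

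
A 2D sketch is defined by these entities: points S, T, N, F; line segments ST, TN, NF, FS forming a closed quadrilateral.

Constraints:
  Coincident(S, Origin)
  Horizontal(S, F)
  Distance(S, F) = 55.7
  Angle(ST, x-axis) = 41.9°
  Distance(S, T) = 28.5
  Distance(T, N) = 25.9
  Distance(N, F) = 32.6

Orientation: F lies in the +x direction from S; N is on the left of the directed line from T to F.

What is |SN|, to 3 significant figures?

53.9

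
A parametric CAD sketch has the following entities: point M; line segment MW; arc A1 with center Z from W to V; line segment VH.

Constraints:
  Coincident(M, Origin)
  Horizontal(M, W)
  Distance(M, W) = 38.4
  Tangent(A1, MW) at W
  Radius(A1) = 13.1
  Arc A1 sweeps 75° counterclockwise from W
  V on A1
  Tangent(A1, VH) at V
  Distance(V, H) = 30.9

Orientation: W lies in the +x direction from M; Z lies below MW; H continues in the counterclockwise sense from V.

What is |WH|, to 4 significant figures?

44.62

M is at the origin; MW is horizontal with |MW| = 38.4 and W on the +x side, so W = (38.40, 0.000). A1 meets MW tangentially, so ZW is at right angles to MW, so Z = W + (0, -13.1) = (38.40, -13.10). On A1, W sits at bearing 90° from Z; a 75° counterclockwise sweep puts V at bearing 165°, so V = Z + 13.1·(cos 165°, sin 165°) = (25.75, -9.709). The tangent condition forces ZV to be normal to VH, so VH runs along (−sin 165°, cos 165°); with |VH| = 30.9, H = (17.75, -39.56). Then |WH| = |H − W| = 44.62.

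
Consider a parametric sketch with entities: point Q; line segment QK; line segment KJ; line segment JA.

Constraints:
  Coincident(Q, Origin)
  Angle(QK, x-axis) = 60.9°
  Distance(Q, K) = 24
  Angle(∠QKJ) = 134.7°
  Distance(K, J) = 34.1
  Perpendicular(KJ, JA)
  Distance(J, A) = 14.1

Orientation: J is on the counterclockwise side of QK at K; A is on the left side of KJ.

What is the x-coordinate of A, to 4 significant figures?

-11.38

∠QKJ = 134.7°, so KJ runs at 60.9° + (180° − 134.7°) = 106.2° from the x-axis; with |KJ| = 34.1, J = K + 34.1·(cos 106.2°, sin 106.2°) = (2.158, 53.72). The perpendicularity gives JA at right angles to KJ; with |JA| = 14.1 on the left of KJ, A = J + 14.1·(-0.9603, -0.2790) = (-11.38, 49.78). So A.x = -11.38.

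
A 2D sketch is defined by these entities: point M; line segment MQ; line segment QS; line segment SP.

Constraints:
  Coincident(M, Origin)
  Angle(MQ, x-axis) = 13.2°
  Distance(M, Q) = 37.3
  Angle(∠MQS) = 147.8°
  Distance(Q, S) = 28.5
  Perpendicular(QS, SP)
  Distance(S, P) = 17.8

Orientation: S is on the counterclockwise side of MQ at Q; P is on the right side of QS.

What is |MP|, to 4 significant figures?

70.90

M is at the origin; MQ runs at 13.2° with length 37.3, so Q = 37.3·(cos 13.2°, sin 13.2°) = (36.31, 8.517). ∠MQS = 147.8°, so QS runs at 13.2° + (180° − 147.8°) = 45.40° from the x-axis; with |QS| = 28.5, S = Q + 28.5·(cos 45.40°, sin 45.40°) = (56.33, 28.81). The perpendicularity gives SP at right angles to QS; with |SP| = 17.8 on the right of QS, P = S + 17.8·(0.7120, -0.7022) = (69.00, 16.31). Then |MP| = |P − M| = 70.90.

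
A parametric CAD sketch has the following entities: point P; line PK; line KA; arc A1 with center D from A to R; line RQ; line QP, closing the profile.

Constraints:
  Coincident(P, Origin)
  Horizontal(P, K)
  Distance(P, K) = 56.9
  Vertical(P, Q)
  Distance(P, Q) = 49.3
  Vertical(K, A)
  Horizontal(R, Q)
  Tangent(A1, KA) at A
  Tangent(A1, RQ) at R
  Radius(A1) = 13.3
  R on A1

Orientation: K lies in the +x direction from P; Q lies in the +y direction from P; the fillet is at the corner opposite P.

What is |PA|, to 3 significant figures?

67.3

P is at the origin; PK is horizontal with |PK| = 56.9 and K on the +x side, so K = (56.9, 0.00). PQ is vertical with |PQ| = 49.3 and Q on the +y side, so Q = (0.00, 49.3). The virtual corner opposite P is at (56.9, 49.3). Since A1 is tangent to KA there, DA ⟂ KA and since A1 is tangent to RQ there, DR ⟂ RQ, with radius 13.3, so the center D sits 13.3 in from both sides at D = (43.6, 36.0). That places the tangent points at A = (56.9, 36.0) on KA and R = (43.6, 49.3) on RQ. Then |PA| = |A − P| = 67.3.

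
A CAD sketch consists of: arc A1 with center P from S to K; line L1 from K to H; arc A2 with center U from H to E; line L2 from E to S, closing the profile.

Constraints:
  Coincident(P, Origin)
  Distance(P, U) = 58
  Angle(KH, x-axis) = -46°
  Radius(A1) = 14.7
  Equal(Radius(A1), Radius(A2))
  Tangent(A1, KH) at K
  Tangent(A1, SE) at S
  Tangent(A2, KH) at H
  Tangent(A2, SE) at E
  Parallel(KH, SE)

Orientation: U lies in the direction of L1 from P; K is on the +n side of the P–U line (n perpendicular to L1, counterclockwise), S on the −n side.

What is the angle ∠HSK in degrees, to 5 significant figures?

63.120°

Tangency of A1 to both parallel lines with radius 14.7 puts K and S at P ± 14.7·n: K = (10.574, 10.211), S = (-10.574, -10.211). Equal radii place H and E the same way about U: H = U + 14.7·n = (50.864, -31.510), E = U − 14.7·n = (29.716, -51.933). Then cos ∠HSK = SH·SK / (|SH||SK|), giving 63.120°.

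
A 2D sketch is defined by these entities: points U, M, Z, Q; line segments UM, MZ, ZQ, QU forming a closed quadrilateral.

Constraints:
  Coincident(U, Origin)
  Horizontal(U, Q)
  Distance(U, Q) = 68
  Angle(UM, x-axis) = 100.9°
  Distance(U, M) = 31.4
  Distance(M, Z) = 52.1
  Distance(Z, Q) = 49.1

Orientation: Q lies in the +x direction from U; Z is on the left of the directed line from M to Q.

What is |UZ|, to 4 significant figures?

62.15

U is at the origin; UQ is horizontal with |UQ| = 68.0 and Q in +x, so Q = (68.0, 0). UM runs at 100.9° with |UM| = 31.4, so M = (-5.938, 30.83). Z is determined by |MZ| = 52.1 and |ZQ| = 49.1 together: it lies at the intersection of circle(M, 52.1) and circle(Q, 49.1). With |MQ| = 80.11, the foot of the radical line on MQ is 41.95 from M and the perpendicular offset is √(52.1² − 41.95²) = 30.90. Taking the left-of-MQ solution: Z = (44.67, 43.20).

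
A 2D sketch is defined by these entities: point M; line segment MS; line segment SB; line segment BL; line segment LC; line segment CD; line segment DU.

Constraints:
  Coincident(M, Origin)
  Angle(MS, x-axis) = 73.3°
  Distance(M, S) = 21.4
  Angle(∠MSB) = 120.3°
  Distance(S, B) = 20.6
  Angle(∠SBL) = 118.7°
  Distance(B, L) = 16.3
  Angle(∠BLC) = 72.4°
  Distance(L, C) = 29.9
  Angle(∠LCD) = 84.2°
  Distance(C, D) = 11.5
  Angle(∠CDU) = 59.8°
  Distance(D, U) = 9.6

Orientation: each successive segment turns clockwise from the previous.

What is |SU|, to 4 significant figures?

14.33

∠LCD = 84.2° gives CD at 108.9° from the x-axis; with |CD| = 11.5, D = (6.253, 11.67). ∠CDU = 59.8° gives DU at -11.30° from the x-axis; with |DU| = 9.6, U = (15.67, 9.790). Then |SU| = |U − S| = 14.33.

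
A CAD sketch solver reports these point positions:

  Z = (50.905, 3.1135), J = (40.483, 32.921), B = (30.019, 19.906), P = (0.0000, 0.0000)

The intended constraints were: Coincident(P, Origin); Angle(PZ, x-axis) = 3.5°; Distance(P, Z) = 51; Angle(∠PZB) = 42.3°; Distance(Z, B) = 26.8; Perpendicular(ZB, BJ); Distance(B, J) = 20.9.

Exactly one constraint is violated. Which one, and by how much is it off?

Distance(B, J) = 20.9 — off by 4.20.

P = (0.00, 0.00) ✓; PZ at 3.500° ✓; |PZ| = 51.00 ✓; ∠PZB = 42.30° ✓; |ZB| = 26.80 ✓; ∠(ZB, BJ) = 90.00° ✓; |BJ| = 16.70 ✗.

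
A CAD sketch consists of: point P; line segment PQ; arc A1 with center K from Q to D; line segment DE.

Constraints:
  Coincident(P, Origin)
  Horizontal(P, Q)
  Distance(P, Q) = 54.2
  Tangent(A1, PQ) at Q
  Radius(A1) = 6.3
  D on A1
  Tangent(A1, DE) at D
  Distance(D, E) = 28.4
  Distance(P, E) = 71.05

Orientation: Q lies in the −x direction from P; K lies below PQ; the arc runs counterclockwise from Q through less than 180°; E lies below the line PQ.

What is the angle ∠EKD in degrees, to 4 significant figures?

77.49°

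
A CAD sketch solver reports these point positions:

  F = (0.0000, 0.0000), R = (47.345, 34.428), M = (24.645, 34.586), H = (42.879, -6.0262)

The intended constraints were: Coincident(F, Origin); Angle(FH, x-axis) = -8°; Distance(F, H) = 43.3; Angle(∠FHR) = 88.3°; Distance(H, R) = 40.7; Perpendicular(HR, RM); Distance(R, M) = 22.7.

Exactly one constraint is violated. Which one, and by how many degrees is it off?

Perpendicular(HR, RM) — off by 5.90°.

F = (0.00, 0.00) ✓; FH at -8.000° ✓; |FH| = 43.30 ✓; ∠FHR = 88.30° ✓; |HR| = 40.70 ✓; ∠(HR, RM) = 95.90° ✗; |RM| = 22.70 ✓.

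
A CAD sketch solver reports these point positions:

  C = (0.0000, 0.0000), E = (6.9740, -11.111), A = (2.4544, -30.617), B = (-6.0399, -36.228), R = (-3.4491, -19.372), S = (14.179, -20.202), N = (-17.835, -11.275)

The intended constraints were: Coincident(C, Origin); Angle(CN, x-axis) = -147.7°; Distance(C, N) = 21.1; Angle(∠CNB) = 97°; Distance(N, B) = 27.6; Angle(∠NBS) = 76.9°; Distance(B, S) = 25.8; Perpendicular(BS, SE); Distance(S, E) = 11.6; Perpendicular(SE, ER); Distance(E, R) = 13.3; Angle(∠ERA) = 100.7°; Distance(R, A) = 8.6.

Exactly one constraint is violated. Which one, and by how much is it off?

Distance(R, A) = 8.6 — off by 4.10.

C = (0.00, 0.00) ✓; CN at -147.7° ✓; |CN| = 21.10 ✓; ∠CNB = 97.00° ✓; |NB| = 27.60 ✓; ∠NBS = 76.90° ✓; |BS| = 25.80 ✓; ∠(BS, SE) = 90.00° ✓; |SE| = 11.60 ✓; ∠(SE, ER) = 90.00° ✓; |ER| = 13.30 ✓; ∠ERA = 100.7° ✓; |RA| = 12.70 ✗.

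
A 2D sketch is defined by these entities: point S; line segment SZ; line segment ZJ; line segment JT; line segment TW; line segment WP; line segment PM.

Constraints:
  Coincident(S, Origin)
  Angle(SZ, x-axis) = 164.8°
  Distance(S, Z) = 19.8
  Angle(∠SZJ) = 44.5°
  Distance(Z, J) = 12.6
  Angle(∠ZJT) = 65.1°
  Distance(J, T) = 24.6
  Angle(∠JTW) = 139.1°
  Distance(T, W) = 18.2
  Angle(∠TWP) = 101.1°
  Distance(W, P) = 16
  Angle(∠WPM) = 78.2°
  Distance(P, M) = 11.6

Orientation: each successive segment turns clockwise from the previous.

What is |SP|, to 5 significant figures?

37.833

S is at the origin; SZ runs at 164.8° with length 19.8, so Z = (-19.107, 5.1913). ∠SZJ = 44.5° gives ZJ at 29.300° from the x-axis; with |ZJ| = 12.6, J = (-8.1193, 11.358). ∠ZJT = 65.1° gives JT at -85.600° from the x-axis; with |JT| = 24.6, T = (-6.2320, -13.170). ∠JTW = 139.1° gives TW at -126.50° from the x-axis; with |TW| = 18.2, W = (-17.058, -27.800). ∠TWP = 101.1° gives WP at 154.60° from the x-axis; with |WP| = 16.0, P = (-31.511, -20.937). Then |SP| = |P − S| = 37.833.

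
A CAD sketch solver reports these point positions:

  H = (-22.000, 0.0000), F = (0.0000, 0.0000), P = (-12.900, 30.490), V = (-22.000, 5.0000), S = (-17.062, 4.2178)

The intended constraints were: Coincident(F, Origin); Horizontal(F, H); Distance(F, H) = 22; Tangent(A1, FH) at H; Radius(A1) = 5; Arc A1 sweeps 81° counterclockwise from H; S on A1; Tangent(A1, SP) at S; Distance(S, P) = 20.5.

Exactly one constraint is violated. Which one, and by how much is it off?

Distance(S, P) = 20.5 — off by 6.10.

F = (0.00, 0.00) ✓; F.y = 0.00, H.y = 0.00 ✓; |FH| = 22.00 ✓; ∠(VH, HF) = 90.00° ✓; |VH| = 5.000 ✓; bearing(V→S) − bearing(V→H) = 81.00° ✓; |VS| = 5.000 ✓; ∠(VS, SP) = 90.00° ✓; |SP| = 26.60 ✗.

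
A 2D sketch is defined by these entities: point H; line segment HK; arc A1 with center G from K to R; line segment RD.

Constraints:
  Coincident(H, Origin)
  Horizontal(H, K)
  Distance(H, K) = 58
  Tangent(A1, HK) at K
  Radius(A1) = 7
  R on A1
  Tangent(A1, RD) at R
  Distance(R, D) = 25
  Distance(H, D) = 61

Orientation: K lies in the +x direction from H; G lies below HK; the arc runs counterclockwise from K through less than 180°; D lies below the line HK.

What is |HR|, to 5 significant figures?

51.513

Checks: |HK| = 58.00 ✓; |GK| = 7.000 ✓; |GR| = 7.000 ✓; ∠(GR, RD) = 90.00° ✓; |RD| = 25.00 ✓; |HD| = 61.00 ✓.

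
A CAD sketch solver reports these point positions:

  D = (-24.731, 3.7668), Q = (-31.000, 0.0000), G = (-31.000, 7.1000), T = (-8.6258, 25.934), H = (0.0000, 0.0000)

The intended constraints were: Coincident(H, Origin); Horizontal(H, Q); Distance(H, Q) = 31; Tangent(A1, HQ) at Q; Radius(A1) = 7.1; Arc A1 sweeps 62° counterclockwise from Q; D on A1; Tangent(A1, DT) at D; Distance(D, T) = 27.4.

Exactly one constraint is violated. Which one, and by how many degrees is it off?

Tangent(A1, DT) at D — off by 8.00°.

H = (0.00, 0.00) ✓; H.y = 0.00, Q.y = 0.00 ✓; |HQ| = 31.00 ✓; ∠(GQ, QH) = 90.00° ✓; |GQ| = 7.100 ✓; bearing(G→D) − bearing(G→Q) = 62.00° ✓; |GD| = 7.100 ✓; ∠(GD, DT) = 98.00° ✗; |DT| = 27.40 ✓.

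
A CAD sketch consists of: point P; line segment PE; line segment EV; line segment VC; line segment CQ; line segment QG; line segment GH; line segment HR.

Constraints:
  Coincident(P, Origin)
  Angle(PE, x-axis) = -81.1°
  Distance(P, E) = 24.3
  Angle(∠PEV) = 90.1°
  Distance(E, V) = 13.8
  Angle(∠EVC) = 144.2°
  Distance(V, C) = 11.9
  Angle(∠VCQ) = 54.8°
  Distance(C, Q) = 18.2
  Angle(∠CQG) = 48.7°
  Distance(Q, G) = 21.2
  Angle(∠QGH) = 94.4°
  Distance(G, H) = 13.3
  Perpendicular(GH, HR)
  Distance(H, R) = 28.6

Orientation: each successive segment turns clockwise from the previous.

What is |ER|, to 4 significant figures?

30.55

P is at the origin; PE runs at -81.1° with length 24.3, so E = (3.759, -24.01). ∠PEV = 90.1° gives EV at -171.0° from the x-axis; with |EV| = 13.8, V = (-9.871, -26.17). ∠EVC = 144.2° gives VC at 153.2° from the x-axis; with |VC| = 11.9, C = (-20.49, -20.80). ∠VCQ = 54.8° gives CQ at 28.00° from the x-axis; with |CQ| = 18.2, Q = (-4.423, -12.26). ∠CQG = 48.7° gives QG at -103.3° from the x-axis; with |QG| = 21.2, G = (-9.300, -32.89). ∠QGH = 94.4° gives GH at 171.1° from the x-axis; with |GH| = 13.3, H = (-22.44, -30.83). GH is perpendicular to HR, so HR runs at 81.10°; with |HR| = 28.6, R = (-18.01, -2.574). Then |ER| = |R − E| = 30.55.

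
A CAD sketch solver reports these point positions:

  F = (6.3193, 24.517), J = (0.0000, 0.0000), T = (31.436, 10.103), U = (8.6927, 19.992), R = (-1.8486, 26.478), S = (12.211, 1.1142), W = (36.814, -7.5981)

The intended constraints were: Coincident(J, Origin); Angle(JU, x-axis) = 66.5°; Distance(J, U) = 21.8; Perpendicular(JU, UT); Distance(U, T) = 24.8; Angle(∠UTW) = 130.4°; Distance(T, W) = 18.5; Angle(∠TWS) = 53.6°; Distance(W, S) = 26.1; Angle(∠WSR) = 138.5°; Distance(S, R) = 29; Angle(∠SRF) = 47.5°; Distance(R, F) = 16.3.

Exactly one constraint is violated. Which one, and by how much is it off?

Distance(R, F) = 16.3 — off by 7.90.

J = (0.00, 0.00) ✓; JU at 66.50° ✓; |JU| = 21.80 ✓; ∠(JU, UT) = 90.00° ✓; |UT| = 24.80 ✓; ∠UTW = 130.4° ✓; |TW| = 18.50 ✓; ∠TWS = 53.60° ✓; |WS| = 26.10 ✓; ∠WSR = 138.5° ✓; |SR| = 29.00 ✓; ∠SRF = 47.50° ✓; |RF| = 8.400 ✗.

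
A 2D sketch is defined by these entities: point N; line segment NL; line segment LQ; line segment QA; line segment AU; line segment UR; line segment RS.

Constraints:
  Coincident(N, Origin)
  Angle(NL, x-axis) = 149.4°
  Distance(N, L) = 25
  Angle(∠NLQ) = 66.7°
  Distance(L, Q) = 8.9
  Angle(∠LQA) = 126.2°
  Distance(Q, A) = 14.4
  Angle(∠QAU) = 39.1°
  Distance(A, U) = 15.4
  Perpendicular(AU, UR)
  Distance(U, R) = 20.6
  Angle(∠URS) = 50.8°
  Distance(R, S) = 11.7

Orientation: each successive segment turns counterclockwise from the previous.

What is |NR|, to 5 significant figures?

35.240

N is at the origin; NL runs at 149.4° with length 25.0, so L = (-21.519, 12.726). ∠NLQ = 66.7° gives LQ at -97.300° from the x-axis; with |LQ| = 8.9, Q = (-22.649, 3.8982). ∠LQA = 126.2° gives QA at -43.500° from the x-axis; with |QA| = 14.4, A = (-12.204, -6.0141). ∠QAU = 39.1° gives AU at 97.400° from the x-axis; with |AU| = 15.4, U = (-14.187, 9.2576). AU ⟂ UR, so UR runs at -172.60°; with |UR| = 20.6, R = (-34.616, 6.6044). Then |NR| = |R − N| = 35.240.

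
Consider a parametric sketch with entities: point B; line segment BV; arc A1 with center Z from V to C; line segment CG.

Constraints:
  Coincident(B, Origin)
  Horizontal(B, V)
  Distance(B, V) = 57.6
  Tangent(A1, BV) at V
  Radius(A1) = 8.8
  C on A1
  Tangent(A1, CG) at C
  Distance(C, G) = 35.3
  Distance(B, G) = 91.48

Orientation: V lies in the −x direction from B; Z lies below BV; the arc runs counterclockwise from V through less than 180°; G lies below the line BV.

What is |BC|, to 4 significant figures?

64.75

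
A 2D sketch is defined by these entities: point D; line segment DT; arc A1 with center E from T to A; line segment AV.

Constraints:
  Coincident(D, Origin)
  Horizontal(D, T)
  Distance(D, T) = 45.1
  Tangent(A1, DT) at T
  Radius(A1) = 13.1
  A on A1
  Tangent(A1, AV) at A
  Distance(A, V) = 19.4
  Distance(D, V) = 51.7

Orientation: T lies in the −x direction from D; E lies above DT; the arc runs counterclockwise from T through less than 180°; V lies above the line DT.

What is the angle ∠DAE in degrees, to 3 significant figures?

137°

Checks: ∠(ET, TD) = 90.00° ✓; |ET| = 13.10 ✓; |EA| = 13.10 ✓; ∠(EA, AV) = 90.00° ✓; |AV| = 19.40 ✓; |DV| = 51.70 ✓.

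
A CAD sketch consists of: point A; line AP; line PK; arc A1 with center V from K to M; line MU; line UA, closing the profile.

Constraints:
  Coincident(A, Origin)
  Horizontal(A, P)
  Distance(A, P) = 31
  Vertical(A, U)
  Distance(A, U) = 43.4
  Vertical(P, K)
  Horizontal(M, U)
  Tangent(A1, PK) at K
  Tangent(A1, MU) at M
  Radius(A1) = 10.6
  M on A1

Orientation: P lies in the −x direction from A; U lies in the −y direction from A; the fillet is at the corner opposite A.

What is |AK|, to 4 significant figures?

45.13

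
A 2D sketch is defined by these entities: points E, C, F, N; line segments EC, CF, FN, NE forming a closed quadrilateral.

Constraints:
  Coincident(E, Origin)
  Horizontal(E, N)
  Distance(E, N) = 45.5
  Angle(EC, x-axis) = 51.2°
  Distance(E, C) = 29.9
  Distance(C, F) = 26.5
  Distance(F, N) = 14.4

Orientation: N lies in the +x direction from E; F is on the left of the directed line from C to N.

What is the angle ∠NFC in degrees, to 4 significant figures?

117.3°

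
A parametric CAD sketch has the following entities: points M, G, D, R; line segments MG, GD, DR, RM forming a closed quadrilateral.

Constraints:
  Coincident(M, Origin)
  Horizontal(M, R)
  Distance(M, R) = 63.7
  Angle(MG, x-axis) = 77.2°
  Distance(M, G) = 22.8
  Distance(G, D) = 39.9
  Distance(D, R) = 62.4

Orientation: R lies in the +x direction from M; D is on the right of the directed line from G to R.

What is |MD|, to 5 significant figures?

18.063

M is at the origin; M and R share the same y with |MR| = 63.7 and R in +x, so R = (63.7, 0). MG runs at 77.2° with |MG| = 22.8, so G = (5.0513, 22.233). D is determined by |GD| = 39.9 and |DR| = 62.4 together: it lies at the intersection of circle(G, 39.9) and circle(R, 62.4). With |GR| = 62.722, the foot of the radical line on GR is 13.012 from G and the perpendicular offset is √(39.9² − 13.012²) = 37.719. Taking the right-of-GR solution: D = (3.8477, -17.648).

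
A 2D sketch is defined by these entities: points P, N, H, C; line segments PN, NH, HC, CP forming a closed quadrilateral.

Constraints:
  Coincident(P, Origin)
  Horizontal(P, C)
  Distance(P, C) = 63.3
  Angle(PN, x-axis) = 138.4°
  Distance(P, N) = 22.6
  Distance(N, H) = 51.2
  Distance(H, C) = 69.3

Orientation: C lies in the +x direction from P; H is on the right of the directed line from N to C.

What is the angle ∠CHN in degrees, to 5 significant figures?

83.797°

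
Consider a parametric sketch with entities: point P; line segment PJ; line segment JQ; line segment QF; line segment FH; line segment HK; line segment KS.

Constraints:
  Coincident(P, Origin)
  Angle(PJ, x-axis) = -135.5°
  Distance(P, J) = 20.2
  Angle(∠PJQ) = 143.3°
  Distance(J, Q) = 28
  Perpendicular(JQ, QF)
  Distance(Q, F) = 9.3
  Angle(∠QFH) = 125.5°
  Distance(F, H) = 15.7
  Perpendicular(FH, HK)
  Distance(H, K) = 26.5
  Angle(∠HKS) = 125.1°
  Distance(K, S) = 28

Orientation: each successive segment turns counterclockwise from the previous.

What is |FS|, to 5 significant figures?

43.206

The perpendicularity gives HK at right angles to FH, so HK runs at 135.70°; with |HK| = 26.5, K = (-17.501, -13.507). ∠HKS = 125.1° gives KS at -169.40° from the x-axis; with |KS| = 28.0, S = (-45.024, -18.658). Then |FS| = |S − F| = 43.206.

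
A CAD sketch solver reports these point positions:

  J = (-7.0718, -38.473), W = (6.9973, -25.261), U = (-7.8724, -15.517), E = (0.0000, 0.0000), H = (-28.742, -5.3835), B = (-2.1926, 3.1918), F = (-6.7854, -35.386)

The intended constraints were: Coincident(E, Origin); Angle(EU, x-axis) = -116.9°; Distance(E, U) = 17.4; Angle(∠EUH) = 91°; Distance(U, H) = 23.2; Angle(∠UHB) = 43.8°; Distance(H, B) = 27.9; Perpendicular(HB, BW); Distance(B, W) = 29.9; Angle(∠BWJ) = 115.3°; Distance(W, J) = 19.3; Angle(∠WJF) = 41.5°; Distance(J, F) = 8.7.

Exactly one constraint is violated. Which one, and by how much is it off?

Distance(J, F) = 8.7 — off by 5.60.

E = (0.00, 0.00) ✓; EU at -116.9° ✓; |EU| = 17.40 ✓; ∠EUH = 91.00° ✓; |UH| = 23.20 ✓; ∠UHB = 43.80° ✓; |HB| = 27.90 ✓; ∠(HB, BW) = 90.00° ✓; |BW| = 29.90 ✓; ∠BWJ = 115.3° ✓; |WJ| = 19.30 ✓; ∠WJF = 41.50° ✓; |JF| = 3.100 ✗.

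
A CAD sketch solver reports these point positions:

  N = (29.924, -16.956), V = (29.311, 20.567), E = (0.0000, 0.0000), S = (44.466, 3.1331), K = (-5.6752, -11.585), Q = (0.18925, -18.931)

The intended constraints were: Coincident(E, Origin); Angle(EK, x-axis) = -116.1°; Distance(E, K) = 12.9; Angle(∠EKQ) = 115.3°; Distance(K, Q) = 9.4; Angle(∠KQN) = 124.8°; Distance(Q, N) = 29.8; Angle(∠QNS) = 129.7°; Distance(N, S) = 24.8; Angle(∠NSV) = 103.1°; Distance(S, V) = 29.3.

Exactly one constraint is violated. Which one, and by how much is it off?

Distance(S, V) = 29.3 — off by 6.20.

E = (0.00, 0.00) ✓; EK at -116.1° ✓; |EK| = 12.90 ✓; ∠EKQ = 115.3° ✓; |KQ| = 9.400 ✓; ∠KQN = 124.8° ✓; |QN| = 29.80 ✓; ∠QNS = 129.7° ✓; |NS| = 24.80 ✓; ∠NSV = 103.1° ✓; |SV| = 23.10 ✗.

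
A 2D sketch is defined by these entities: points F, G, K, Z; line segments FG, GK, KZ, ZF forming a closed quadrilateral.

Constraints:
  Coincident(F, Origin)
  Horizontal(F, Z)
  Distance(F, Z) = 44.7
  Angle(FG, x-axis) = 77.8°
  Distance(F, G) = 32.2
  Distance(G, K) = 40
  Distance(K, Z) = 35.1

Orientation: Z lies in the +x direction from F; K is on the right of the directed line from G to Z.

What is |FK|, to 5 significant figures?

13.497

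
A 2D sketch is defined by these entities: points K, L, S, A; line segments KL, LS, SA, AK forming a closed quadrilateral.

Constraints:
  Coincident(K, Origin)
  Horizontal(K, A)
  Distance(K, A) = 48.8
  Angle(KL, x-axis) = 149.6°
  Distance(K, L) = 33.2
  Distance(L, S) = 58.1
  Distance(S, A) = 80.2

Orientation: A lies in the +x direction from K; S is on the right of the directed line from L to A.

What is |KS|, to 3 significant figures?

45.5

Checks: |LS| = 58.10 ✓; |SA| = 80.20 ✓.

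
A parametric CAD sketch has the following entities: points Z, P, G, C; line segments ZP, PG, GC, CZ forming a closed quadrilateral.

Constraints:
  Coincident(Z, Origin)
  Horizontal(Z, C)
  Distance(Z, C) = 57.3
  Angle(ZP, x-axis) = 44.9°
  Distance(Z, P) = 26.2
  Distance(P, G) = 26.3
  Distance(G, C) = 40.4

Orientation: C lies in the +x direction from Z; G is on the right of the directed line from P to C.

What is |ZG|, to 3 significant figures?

19.3

Z is at the origin; ZC is horizontal with |ZC| = 57.3 and C in +x, so C = (57.3, 0). ZP runs at 44.9° with |ZP| = 26.2, so P = (18.6, 18.5). G is determined by |PG| = 26.3 and |GC| = 40.4 together: it lies at the intersection of circle(P, 26.3) and circle(C, 40.4). With |PC| = 42.9, the foot of the radical line on PC is 10.5 from P and the perpendicular offset is √(26.3² − 10.5²) = 24.1. Taking the right-of-PC solution: G = (17.7, -7.79).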